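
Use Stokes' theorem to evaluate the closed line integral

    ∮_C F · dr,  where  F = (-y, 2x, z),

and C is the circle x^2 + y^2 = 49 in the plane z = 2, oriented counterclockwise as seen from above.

Let S be the flat disk x^2 + y^2 ≤ 49 in the plane z = 2, with upward unit normal n̂ = ẑ. By Stokes' theorem,

    ∮_C F · dr = ∬_S (∇ × F) · n̂ dS = ∬_D (curl F)_z dA,

where D is the disk x^2 + y^2 ≤ 49.

Compute the curl of F = (-y, 2x, z):
    (∇ × F)_x = ∂F_z/∂y - ∂F_y/∂z = 0,
    (∇ × F)_y = ∂F_x/∂z - ∂F_z/∂x = 0,
    (∇ × F)_z = ∂F_y/∂x - ∂F_x/∂y = 3.

On z = 2, (curl F)_z = 3.

Convert to polar (x = r cos θ, y = r sin θ, dA = r dr dθ); the integrand becomes 3, so

    ∬_D (curl F)_z dA = ∫_0^{2π} ∫_0^{7} (3) · r dr dθ.

Inner (r from 0 to 7): 147/2.
Outer (θ from 0 to 2π): 147π.

Therefore ∮_C F · dr = 147π.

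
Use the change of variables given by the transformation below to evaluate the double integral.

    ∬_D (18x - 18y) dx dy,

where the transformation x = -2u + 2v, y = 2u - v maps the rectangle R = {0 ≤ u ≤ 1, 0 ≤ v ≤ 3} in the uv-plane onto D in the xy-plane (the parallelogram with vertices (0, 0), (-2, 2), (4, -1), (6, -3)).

Compute the Jacobian determinant of (x, y) with respect to (u, v):

    ∂(x,y)/∂(u,v) = | -2  2 | = (-2)(-1) - (2)(2) = -2.
                   | 2  -1 |

Its absolute value is |J| = 2 (the area scaling factor).

Substituting x = -2u + 2v, y = 2u - v into the integrand,

    18x - 18y → -72u + 54v,

so the integral becomes

    ∬_R (-72u + 54v) · |J| du dv = ∫_0^1 ∫_0^3 (-144u + 108v) dv du.

Inner (v): 486 - 432u.
Outer (u): 270.

Therefore ∬_D (18x - 18y) dx dy = 270.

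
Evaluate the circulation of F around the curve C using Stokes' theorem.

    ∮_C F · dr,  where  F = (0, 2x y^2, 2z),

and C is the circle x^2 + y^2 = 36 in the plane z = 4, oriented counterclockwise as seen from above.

Let S be the flat disk x^2 + y^2 ≤ 36 in the plane z = 4, with upward unit normal n̂ = ẑ. By Stokes' theorem,

    ∮_C F · dr = ∬_S (∇ × F) · n̂ dS = ∬_D (curl F)_z dA,

where D is the disk x^2 + y^2 ≤ 36.

Compute the curl of F = (0, 2x y^2, 2z):
    (∇ × F)_x = ∂F_z/∂y - ∂F_y/∂z = 0,
    (∇ × F)_y = ∂F_x/∂z - ∂F_z/∂x = 0,
    (∇ × F)_z = ∂F_y/∂x - ∂F_x/∂y = 2y^2.

On z = 4, (curl F)_z = 2y^2.

Convert to polar (x = r cos θ, y = r sin θ, dA = r dr dθ); the integrand becomes 2r^2sin(θ)^2, so

    ∬_D (curl F)_z dA = ∫_0^{2π} ∫_0^{6} (2r^2sin(θ)^2) · r dr dθ.

Inner (r from 0 to 6): 648sin(θ)^2.
Outer (θ from 0 to 2π): 648π.

Therefore ∮_C F · dr = 648π.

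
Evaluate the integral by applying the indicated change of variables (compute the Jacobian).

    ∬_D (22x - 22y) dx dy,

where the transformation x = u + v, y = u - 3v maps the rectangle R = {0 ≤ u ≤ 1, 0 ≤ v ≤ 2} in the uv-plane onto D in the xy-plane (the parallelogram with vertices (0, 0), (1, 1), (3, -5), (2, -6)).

Compute the Jacobian determinant of (x, y) with respect to (u, v):

    ∂(x,y)/∂(u,v) = | 1  1 | = (1)(-3) - (1)(1) = -4.
                   | 1  -3 |

Its absolute value is |J| = 4 (the area scaling factor).

Substituting x = u + v, y = u - 3v into the integrand,

    22x - 22y → 88v,

so the integral becomes

    ∬_R (88v) · |J| du dv = ∫_0^1 ∫_0^2 (352v) dv du.

Inner (v): 704.
Outer (u): 704.

Therefore ∬_D (22x - 22y) dx dy = 704.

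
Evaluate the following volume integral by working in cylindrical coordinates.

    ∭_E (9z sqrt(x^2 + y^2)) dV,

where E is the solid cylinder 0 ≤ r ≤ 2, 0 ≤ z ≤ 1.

In cylindrical coordinates, x = r cos(θ), y = r sin(θ), z = z, and dV = r dr dθ dz.

The integrand becomes 9r z, so

    ∭_E (9z sqrt(x^2 + y^2)) dV = ∫_{0}^{2π} ∫_{0}^{2} ∫_{0}^{1} (9r z) · r dz dr dθ.

Inner (z): 9r^2/2.
Middle (r from 0 to 2): 12.
Outer (θ): 24π.

Therefore the triple integral equals 24π.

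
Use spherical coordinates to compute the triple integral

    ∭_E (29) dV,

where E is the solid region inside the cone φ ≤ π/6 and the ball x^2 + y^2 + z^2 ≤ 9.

In spherical coordinates, x = ρ sin(φ) cos(θ), y = ρ sin(φ) sin(θ), z = ρ cos(φ), and dV = ρ^2 sin(φ) dρ dφ dθ.

The integrand becomes 29, so

    ∭_E (29) dV = ∫_{0}^{2π} ∫_{0}^{π/6} ∫_{0}^{3} (29) · ρ^2 sin(φ) dρ dφ dθ.

Inner (ρ): 261sin(φ).
Middle (φ): 261 - 261sqrt(3)/2.
Outer (θ): 261π (2 - sqrt(3)).

Therefore the triple integral equals 261π (2 - sqrt(3)).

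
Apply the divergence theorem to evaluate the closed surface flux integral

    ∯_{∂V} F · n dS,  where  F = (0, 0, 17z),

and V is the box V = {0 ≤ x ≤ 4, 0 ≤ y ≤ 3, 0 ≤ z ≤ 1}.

By the divergence theorem,

    ∯_{∂V} F · n dS = ∭_V (∇ · F) dV.

Compute the divergence:
    ∇ · F = ∂F_x/∂x + ∂F_y/∂y + ∂F_z/∂z = 0 + 0 + 17 = 17.

V is a rectangular box, so dV = dx dy dz with 0 ≤ x ≤ 4, 0 ≤ y ≤ 3, 0 ≤ z ≤ 1.

Integrate (17) over V as an iterated integral:

    ∭_V (∇·F) dV = ∫_0^{4} ∫_0^{3} ∫_0^{1} (17) dz dy dx.

Inner (z from 0 to 1): 17.
Middle (y from 0 to 3): 51.
Outer (x from 0 to 4): 204.

Therefore ∯_{∂V} F · n dS = 204.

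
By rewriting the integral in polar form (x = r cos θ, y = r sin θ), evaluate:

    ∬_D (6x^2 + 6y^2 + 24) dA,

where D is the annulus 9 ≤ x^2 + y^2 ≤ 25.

The region D is 3 ≤ r ≤ 5, 0 ≤ θ ≤ 2π in polar coordinates, where x = r cos(θ), y = r sin(θ), and dA = r dr dθ.

Under the substitution, the integrand becomes 6r^2 + 24, so

    ∬_D (6x^2 + 6y^2 + 24) dA = ∫_{0}^{2π} ∫_{3}^{5} (6r^2 + 24) · r dr dθ.

Inner integral (in r): ∫_{3}^{5} (6r^2 + 24) · r dr = 1008.

Outer integral (in θ): ∫_{0}^{2π} (1008) dθ = 2016π.

Therefore ∬_D (6x^2 + 6y^2 + 24) dA = 2016π.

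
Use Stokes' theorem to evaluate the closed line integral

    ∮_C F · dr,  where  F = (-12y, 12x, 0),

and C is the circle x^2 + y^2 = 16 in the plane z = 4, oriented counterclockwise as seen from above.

Let S be the flat disk x^2 + y^2 ≤ 16 in the plane z = 4, with upward unit normal n̂ = ẑ. By Stokes' theorem,

    ∮_C F · dr = ∬_S (∇ × F) · n̂ dS = ∬_D (curl F)_z dA,

where D is the disk x^2 + y^2 ≤ 16.

Compute the curl of F = (-12y, 12x, 0):
    (∇ × F)_x = ∂F_z/∂y - ∂F_y/∂z = 0,
    (∇ × F)_y = ∂F_x/∂z - ∂F_z/∂x = 0,
    (∇ × F)_z = ∂F_y/∂x - ∂F_x/∂y = 24.

On z = 4, (curl F)_z = 24.

Convert to polar (x = r cos θ, y = r sin θ, dA = r dr dθ); the integrand becomes 24, so

    ∬_D (curl F)_z dA = ∫_0^{2π} ∫_0^{4} (24) · r dr dθ.

Inner (r from 0 to 4): 192.
Outer (θ from 0 to 2π): 384π.

Therefore ∮_C F · dr = 384π.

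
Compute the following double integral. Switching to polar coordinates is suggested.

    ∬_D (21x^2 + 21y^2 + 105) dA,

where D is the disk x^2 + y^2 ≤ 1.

The region D is 0 ≤ r ≤ 1, 0 ≤ θ ≤ 2π in polar coordinates, where x = r cos(θ), y = r sin(θ), and dA = r dr dθ.

Under the substitution, the integrand becomes 21r^2 + 105, so

    ∬_D (21x^2 + 21y^2 + 105) dA = ∫_{0}^{2π} ∫_{0}^{1} (21r^2 + 105) · r dr dθ.

Inner integral (in r): ∫_{0}^{1} (21r^2 + 105) · r dr = 231/4.

Outer integral (in θ): ∫_{0}^{2π} (231/4) dθ = 231π/2.

Therefore ∬_D (21x^2 + 21y^2 + 105) dA = 231π/2.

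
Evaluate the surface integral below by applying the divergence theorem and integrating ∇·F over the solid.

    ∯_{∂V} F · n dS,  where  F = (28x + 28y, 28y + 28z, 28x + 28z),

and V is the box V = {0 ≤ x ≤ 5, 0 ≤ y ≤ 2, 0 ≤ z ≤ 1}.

By the divergence theorem,

    ∯_{∂V} F · n dS = ∭_V (∇ · F) dV.

Compute the divergence:
    ∇ · F = ∂F_x/∂x + ∂F_y/∂y + ∂F_z/∂z = 28 + 28 + 28 = 84.

V is a rectangular box, so dV = dx dy dz with 0 ≤ x ≤ 5, 0 ≤ y ≤ 2, 0 ≤ z ≤ 1.

Integrate (84) over V as an iterated integral:

    ∭_V (∇·F) dV = ∫_0^{5} ∫_0^{2} ∫_0^{1} (84) dz dy dx.

Inner (z from 0 to 1): 84.
Middle (y from 0 to 2): 168.
Outer (x from 0 to 5): 840.

Therefore ∯_{∂V} F · n dS = 840.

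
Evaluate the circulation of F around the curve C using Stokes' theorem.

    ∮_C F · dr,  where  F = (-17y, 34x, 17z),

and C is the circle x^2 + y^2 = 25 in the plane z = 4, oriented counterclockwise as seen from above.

Let S be the flat disk x^2 + y^2 ≤ 25 in the plane z = 4, with upward unit normal n̂ = ẑ. By Stokes' theorem,

    ∮_C F · dr = ∬_S (∇ × F) · n̂ dS = ∬_D (curl F)_z dA,

where D is the disk x^2 + y^2 ≤ 25.

Compute the curl of F = (-17y, 34x, 17z):
    (∇ × F)_x = ∂F_z/∂y - ∂F_y/∂z = 0,
    (∇ × F)_y = ∂F_x/∂z - ∂F_z/∂x = 0,
    (∇ × F)_z = ∂F_y/∂x - ∂F_x/∂y = 51.

On z = 4, (curl F)_z = 51.

Convert to polar (x = r cos θ, y = r sin θ, dA = r dr dθ); the integrand becomes 51, so

    ∬_D (curl F)_z dA = ∫_0^{2π} ∫_0^{5} (51) · r dr dθ.

Inner (r from 0 to 5): 1275/2.
Outer (θ from 0 to 2π): 1275π.

Therefore ∮_C F · dr = 1275π.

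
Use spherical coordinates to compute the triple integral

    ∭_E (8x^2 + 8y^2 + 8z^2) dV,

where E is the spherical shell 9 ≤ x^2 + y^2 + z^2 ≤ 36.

In spherical coordinates, x = ρ sin(φ) cos(θ), y = ρ sin(φ) sin(θ), z = ρ cos(φ), and dV = ρ^2 sin(φ) dρ dφ dθ.

The integrand becomes 8ρ^2, so

    ∭_E (8x^2 + 8y^2 + 8z^2) dV = ∫_{0}^{2π} ∫_{0}^{π} ∫_{3}^{6} (8ρ^2) · ρ^2 sin(φ) dρ dφ dθ.

Inner (ρ): 60264sin(φ)/5.
Middle (φ): 120528/5.
Outer (θ): 241056π/5.

Therefore the triple integral equals 241056π/5.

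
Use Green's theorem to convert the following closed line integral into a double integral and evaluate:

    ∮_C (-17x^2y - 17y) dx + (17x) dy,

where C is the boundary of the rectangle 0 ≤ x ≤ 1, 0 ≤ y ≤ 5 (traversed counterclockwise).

Green's theorem converts the closed line integral into a double integral over the enclosed region D:

    ∮_C P dx + Q dy = ∬_D (∂Q/∂x - ∂P/∂y) dA.

Here P = -17x^2y - 17y, Q = 17x, so

    ∂Q/∂x = 17,    ∂P/∂y = -17x^2 - 17,
    ∂Q/∂x - ∂P/∂y = 17x^2 + 34.

D is the region 0 ≤ x ≤ 1, 0 ≤ y ≤ 5. Evaluating the double integral:

    ∬_D (17x^2 + 34) dA = ∫_0^{1} ∫_0^{5} (17x^2 + 34) dy dx.

Inner (y from 0 to 5): 85x^2 + 170.
Outer (x from 0 to 1): 595/3.

Therefore ∮_C P dx + Q dy = 595/3.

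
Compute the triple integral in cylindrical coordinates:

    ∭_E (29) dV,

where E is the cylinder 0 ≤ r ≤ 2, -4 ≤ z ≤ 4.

In cylindrical coordinates, x = r cos(θ), y = r sin(θ), z = z, and dV = r dr dθ dz.

The integrand becomes 29, so

    ∭_E (29) dV = ∫_{0}^{2π} ∫_{0}^{2} ∫_{-4}^{4} (29) · r dz dr dθ.

Inner (z): 232r.
Middle (r from 0 to 2): 464.
Outer (θ): 928π.

Therefore the triple integral equals 928π.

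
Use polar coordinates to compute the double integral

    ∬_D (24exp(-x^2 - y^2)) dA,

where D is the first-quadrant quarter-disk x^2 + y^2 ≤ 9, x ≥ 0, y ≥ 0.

The region D is 0 ≤ r ≤ 3, 0 ≤ θ ≤ π/2 in polar coordinates, where x = r cos(θ), y = r sin(θ), and dA = r dr dθ.

Under the substitution, the integrand becomes 24exp(-r^2), so

    ∬_D (24exp(-x^2 - y^2)) dA = ∫_{0}^{π/2} ∫_{0}^{3} (24exp(-r^2)) · r dr dθ.

Inner integral (in r): ∫_{0}^{3} (24exp(-r^2)) · r dr = 12 - 12exp(-9).

Outer integral (in θ): ∫_{0}^{π/2} (12 - 12exp(-9)) dθ = -6π exp(-9) + 6π.

Therefore ∬_D (24exp(-x^2 - y^2)) dA = -6π exp(-9) + 6π.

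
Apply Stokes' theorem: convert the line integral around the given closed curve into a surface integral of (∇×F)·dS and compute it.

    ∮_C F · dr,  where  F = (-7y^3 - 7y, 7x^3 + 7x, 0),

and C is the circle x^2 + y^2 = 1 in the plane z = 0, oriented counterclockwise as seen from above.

Let S be the flat disk x^2 + y^2 ≤ 1 in the plane z = 0, with upward unit normal n̂ = ẑ. By Stokes' theorem,

    ∮_C F · dr = ∬_S (∇ × F) · n̂ dS = ∬_D (curl F)_z dA,

where D is the disk x^2 + y^2 ≤ 1.

Compute the curl of F = (-7y^3 - 7y, 7x^3 + 7x, 0):
    (∇ × F)_x = ∂F_z/∂y - ∂F_y/∂z = 0,
    (∇ × F)_y = ∂F_x/∂z - ∂F_z/∂x = 0,
    (∇ × F)_z = ∂F_y/∂x - ∂F_x/∂y = 21x^2 + 21y^2 + 14.

On z = 0, (curl F)_z = 21x^2 + 21y^2 + 14.

Convert to polar (x = r cos θ, y = r sin θ, dA = r dr dθ); the integrand becomes 21r^2 + 14, so

    ∬_D (curl F)_z dA = ∫_0^{2π} ∫_0^{1} (21r^2 + 14) · r dr dθ.

Inner (r from 0 to 1): 49/4.
Outer (θ from 0 to 2π): 49π/2.

Therefore ∮_C F · dr = 49π/2.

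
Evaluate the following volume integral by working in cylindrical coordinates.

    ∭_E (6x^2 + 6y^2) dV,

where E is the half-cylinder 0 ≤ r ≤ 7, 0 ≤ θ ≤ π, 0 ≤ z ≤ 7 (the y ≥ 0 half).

In cylindrical coordinates, x = r cos(θ), y = r sin(θ), z = z, and dV = r dr dθ dz.

The integrand becomes 6r^2, so

    ∭_E (6x^2 + 6y^2) dV = ∫_{0}^{π} ∫_{0}^{7} ∫_{0}^{7} (6r^2) · r dz dr dθ.

Inner (z): 42r^3.
Middle (r from 0 to 7): 50421/2.
Outer (θ): 50421π/2.

Therefore the triple integral equals 50421π/2.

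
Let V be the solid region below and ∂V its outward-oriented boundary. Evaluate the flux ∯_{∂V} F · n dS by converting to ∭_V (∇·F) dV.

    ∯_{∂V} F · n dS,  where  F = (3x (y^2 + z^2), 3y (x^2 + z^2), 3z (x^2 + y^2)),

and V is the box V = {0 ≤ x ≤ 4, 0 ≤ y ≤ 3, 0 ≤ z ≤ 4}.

By the divergence theorem,

    ∯_{∂V} F · n dS = ∭_V (∇ · F) dV.

Compute the divergence:
    ∇ · F = ∂F_x/∂x + ∂F_y/∂y + ∂F_z/∂z = 3y^2 + 3z^2 + 3x^2 + 3z^2 + 3x^2 + 3y^2 = 6x^2 + 6y^2 + 6z^2.

V is a rectangular box, so dV = dx dy dz with 0 ≤ x ≤ 4, 0 ≤ y ≤ 3, 0 ≤ z ≤ 4.

Integrate (6x^2 + 6y^2 + 6z^2) over V as an iterated integral:

    ∭_V (∇·F) dV = ∫_0^{4} ∫_0^{3} ∫_0^{4} (6x^2 + 6y^2 + 6z^2) dz dy dx.

Inner (z from 0 to 4): 24x^2 + 24y^2 + 128.
Middle (y from 0 to 3): 72x^2 + 600.
Outer (x from 0 to 4): 3936.

Therefore ∯_{∂V} F · n dS = 3936.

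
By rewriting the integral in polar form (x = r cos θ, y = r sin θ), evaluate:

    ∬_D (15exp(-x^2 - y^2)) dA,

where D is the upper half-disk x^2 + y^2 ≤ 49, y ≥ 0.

The region D is 0 ≤ r ≤ 7, 0 ≤ θ ≤ π in polar coordinates, where x = r cos(θ), y = r sin(θ), and dA = r dr dθ.

Under the substitution, the integrand becomes 15exp(-r^2), so

    ∬_D (15exp(-x^2 - y^2)) dA = ∫_{0}^{π} ∫_{0}^{7} (15exp(-r^2)) · r dr dθ.

Inner integral (in r): ∫_{0}^{7} (15exp(-r^2)) · r dr = 15/2 - 15exp(-49)/2.

Outer integral (in θ): ∫_{0}^{π} (15/2 - 15exp(-49)/2) dθ = -15π (1 - exp(49))exp(-49)/2.

Therefore ∬_D (15exp(-x^2 - y^2)) dA = -15π (1 - exp(49))exp(-49)/2.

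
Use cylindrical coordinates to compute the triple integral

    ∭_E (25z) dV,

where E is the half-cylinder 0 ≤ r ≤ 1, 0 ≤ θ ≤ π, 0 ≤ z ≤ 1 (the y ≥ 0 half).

In cylindrical coordinates, x = r cos(θ), y = r sin(θ), z = z, and dV = r dr dθ dz.

The integrand becomes 25z, so

    ∭_E (25z) dV = ∫_{0}^{π} ∫_{0}^{1} ∫_{0}^{1} (25z) · r dz dr dθ.

Inner (z): 25r/2.
Middle (r from 0 to 1): 25/4.
Outer (θ): 25π/4.

Therefore the triple integral equals 25π/4.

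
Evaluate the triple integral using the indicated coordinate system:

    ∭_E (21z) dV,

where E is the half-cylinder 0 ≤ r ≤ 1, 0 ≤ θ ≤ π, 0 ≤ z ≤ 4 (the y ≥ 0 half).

In cylindrical coordinates, x = r cos(θ), y = r sin(θ), z = z, and dV = r dr dθ dz.

The integrand becomes 21z, so

    ∭_E (21z) dV = ∫_{0}^{π} ∫_{0}^{1} ∫_{0}^{4} (21z) · r dz dr dθ.

Inner (z): 168r.
Middle (r from 0 to 1): 84.
Outer (θ): 84π.

Therefore the triple integral equals 84π.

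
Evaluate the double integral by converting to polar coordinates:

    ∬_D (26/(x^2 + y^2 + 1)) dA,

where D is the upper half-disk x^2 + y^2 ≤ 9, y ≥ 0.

The region D is 0 ≤ r ≤ 3, 0 ≤ θ ≤ π in polar coordinates, where x = r cos(θ), y = r sin(θ), and dA = r dr dθ.

Under the substitution, the integrand becomes 26/(r^2 + 1), so

    ∬_D (26/(x^2 + y^2 + 1)) dA = ∫_{0}^{π} ∫_{0}^{3} (26/(r^2 + 1)) · r dr dθ.

Inner integral (in r): ∫_{0}^{3} (26/(r^2 + 1)) · r dr = log(10000000000000).

Outer integral (in θ): ∫_{0}^{π} (log(10000000000000)) dθ = log(10000000000000^π).

Therefore ∬_D (26/(x^2 + y^2 + 1)) dA = log(10000000000000^π).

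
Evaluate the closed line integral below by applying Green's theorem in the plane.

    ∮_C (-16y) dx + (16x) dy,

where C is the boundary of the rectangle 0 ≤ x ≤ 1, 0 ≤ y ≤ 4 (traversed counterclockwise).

Green's theorem converts the closed line integral into a double integral over the enclosed region D:

    ∮_C P dx + Q dy = ∬_D (∂Q/∂x - ∂P/∂y) dA.

Here P = -16y, Q = 16x, so

    ∂Q/∂x = 16,    ∂P/∂y = -16,
    ∂Q/∂x - ∂P/∂y = 32.

D is the region 0 ≤ x ≤ 1, 0 ≤ y ≤ 4. Evaluating the double integral:

    ∬_D (32) dA = ∫_0^{1} ∫_0^{4} (32) dy dx.

Inner (y from 0 to 4): 128.
Outer (x from 0 to 1): 128.

Therefore ∮_C P dx + Q dy = 128.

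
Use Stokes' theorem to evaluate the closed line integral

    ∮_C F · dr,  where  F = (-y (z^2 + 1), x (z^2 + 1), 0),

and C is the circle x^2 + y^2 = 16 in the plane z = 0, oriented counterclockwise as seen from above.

Let S be the flat disk x^2 + y^2 ≤ 16 in the plane z = 0, with upward unit normal n̂ = ẑ. By Stokes' theorem,

    ∮_C F · dr = ∬_S (∇ × F) · n̂ dS = ∬_D (curl F)_z dA,

where D is the disk x^2 + y^2 ≤ 16.

Compute the curl of F = (-y (z^2 + 1), x (z^2 + 1), 0):
    (∇ × F)_x = ∂F_z/∂y - ∂F_y/∂z = -2x z,
    (∇ × F)_y = ∂F_x/∂z - ∂F_z/∂x = -2y z,
    (∇ × F)_z = ∂F_y/∂x - ∂F_x/∂y = 2z^2 + 2.

On z = 0, (curl F)_z = 2.

Convert to polar (x = r cos θ, y = r sin θ, dA = r dr dθ); the integrand becomes 2, so

    ∬_D (curl F)_z dA = ∫_0^{2π} ∫_0^{4} (2) · r dr dθ.

Inner (r from 0 to 4): 16.
Outer (θ from 0 to 2π): 32π.

Therefore ∮_C F · dr = 32π.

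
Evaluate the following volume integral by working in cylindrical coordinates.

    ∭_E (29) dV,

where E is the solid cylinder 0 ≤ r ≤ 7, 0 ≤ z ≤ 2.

In cylindrical coordinates, x = r cos(θ), y = r sin(θ), z = z, and dV = r dr dθ dz.

The integrand becomes 29, so

    ∭_E (29) dV = ∫_{0}^{2π} ∫_{0}^{7} ∫_{0}^{2} (29) · r dz dr dθ.

Inner (z): 58r.
Middle (r from 0 to 7): 1421.
Outer (θ): 2842π.

Therefore the triple integral equals 2842π.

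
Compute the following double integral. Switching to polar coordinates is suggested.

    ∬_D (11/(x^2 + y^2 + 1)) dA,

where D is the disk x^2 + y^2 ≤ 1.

The region D is 0 ≤ r ≤ 1, 0 ≤ θ ≤ 2π in polar coordinates, where x = r cos(θ), y = r sin(θ), and dA = r dr dθ.

Under the substitution, the integrand becomes 11/(r^2 + 1), so

    ∬_D (11/(x^2 + y^2 + 1)) dA = ∫_{0}^{2π} ∫_{0}^{1} (11/(r^2 + 1)) · r dr dθ.

Inner integral (in r): ∫_{0}^{1} (11/(r^2 + 1)) · r dr = 11log(2)/2.

Outer integral (in θ): ∫_{0}^{2π} (11log(2)/2) dθ = 11π log(2).

Therefore ∬_D (11/(x^2 + y^2 + 1)) dA = 11π log(2).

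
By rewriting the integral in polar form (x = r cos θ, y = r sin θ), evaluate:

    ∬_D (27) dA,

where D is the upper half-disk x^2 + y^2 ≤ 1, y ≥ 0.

The region D is 0 ≤ r ≤ 1, 0 ≤ θ ≤ π in polar coordinates, where x = r cos(θ), y = r sin(θ), and dA = r dr dθ.

Under the substitution, the integrand becomes 27, so

    ∬_D (27) dA = ∫_{0}^{π} ∫_{0}^{1} (27) · r dr dθ.

Inner integral (in r): ∫_{0}^{1} (27) · r dr = 27/2.

Outer integral (in θ): ∫_{0}^{π} (27/2) dθ = 27π/2.

Therefore ∬_D (27) dA = 27π/2.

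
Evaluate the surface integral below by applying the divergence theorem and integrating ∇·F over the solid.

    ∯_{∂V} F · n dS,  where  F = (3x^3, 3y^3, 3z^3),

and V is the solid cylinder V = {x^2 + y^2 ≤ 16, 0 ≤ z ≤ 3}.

By the divergence theorem,

    ∯_{∂V} F · n dS = ∭_V (∇ · F) dV.

Compute the divergence:
    ∇ · F = ∂F_x/∂x + ∂F_y/∂y + ∂F_z/∂z = 9x^2 + 9y^2 + 9z^2.

In cylindrical coordinates, x = r cos(θ), y = r sin(θ), z = z, dV = r dr dθ dz, with 0 ≤ r ≤ 4, 0 ≤ θ ≤ 2π, 0 ≤ z ≤ 3.

The integrand, after substitution and multiplying by the volume element, becomes (9r^2 + 9z^2) · r, so

    ∭_V (∇·F) dV = ∫_0^{2π} ∫_0^{4} ∫_0^{3} (9r^2 + 9z^2) · r dz dr dθ.

Inner (z from 0 to 3): 27r (r^2 + 3).
Middle (r from 0 to 4): 2376.
Outer (θ from 0 to 2π): 4752π.

Therefore ∯_{∂V} F · n dS = 4752π.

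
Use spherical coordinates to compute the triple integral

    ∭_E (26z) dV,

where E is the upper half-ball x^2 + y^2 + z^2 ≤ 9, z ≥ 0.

In spherical coordinates, x = ρ sin(φ) cos(θ), y = ρ sin(φ) sin(θ), z = ρ cos(φ), and dV = ρ^2 sin(φ) dρ dφ dθ.

The integrand becomes 26ρ cos(φ), so

    ∭_E (26z) dV = ∫_{0}^{2π} ∫_{0}^{π/2} ∫_{0}^{3} (26ρ cos(φ)) · ρ^2 sin(φ) dρ dφ dθ.

Inner (ρ): 1053sin(2φ)/4.
Middle (φ): 1053/4.
Outer (θ): 1053π/2.

Therefore the triple integral equals 1053π/2.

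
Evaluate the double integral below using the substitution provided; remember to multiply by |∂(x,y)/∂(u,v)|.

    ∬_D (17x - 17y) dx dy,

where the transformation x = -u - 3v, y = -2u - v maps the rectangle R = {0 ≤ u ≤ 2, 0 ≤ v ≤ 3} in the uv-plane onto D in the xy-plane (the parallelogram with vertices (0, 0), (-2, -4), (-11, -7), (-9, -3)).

Compute the Jacobian determinant of (x, y) with respect to (u, v):

    ∂(x,y)/∂(u,v) = | -1  -3 | = (-1)(-1) - (-3)(-2) = -5.
                   | -2  -1 |

Its absolute value is |J| = 5 (the area scaling factor).

Substituting x = -u - 3v, y = -2u - v into the integrand,

    17x - 17y → 17u - 34v,

so the integral becomes

    ∬_R (17u - 34v) · |J| du dv = ∫_0^2 ∫_0^3 (85u - 170v) dv du.

Inner (v): 255u - 765.
Outer (u): -1020.

Therefore ∬_D (17x - 17y) dx dy = -1020.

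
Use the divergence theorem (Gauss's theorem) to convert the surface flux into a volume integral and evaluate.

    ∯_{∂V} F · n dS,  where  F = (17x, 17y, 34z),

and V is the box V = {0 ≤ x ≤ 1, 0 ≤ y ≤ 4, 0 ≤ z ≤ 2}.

By the divergence theorem,

    ∯_{∂V} F · n dS = ∭_V (∇ · F) dV.

Compute the divergence:
    ∇ · F = ∂F_x/∂x + ∂F_y/∂y + ∂F_z/∂z = 17 + 17 + 34 = 68.

V is a rectangular box, so dV = dx dy dz with 0 ≤ x ≤ 1, 0 ≤ y ≤ 4, 0 ≤ z ≤ 2.

Integrate (68) over V as an iterated integral:

    ∭_V (∇·F) dV = ∫_0^{1} ∫_0^{4} ∫_0^{2} (68) dz dy dx.

Inner (z from 0 to 2): 136.
Middle (y from 0 to 4): 544.
Outer (x from 0 to 1): 544.

Therefore ∯_{∂V} F · n dS = 544.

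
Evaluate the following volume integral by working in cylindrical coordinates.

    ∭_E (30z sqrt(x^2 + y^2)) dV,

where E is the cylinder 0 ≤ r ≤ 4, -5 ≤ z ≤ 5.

In cylindrical coordinates, x = r cos(θ), y = r sin(θ), z = z, and dV = r dr dθ dz.

The integrand becomes 30r z, so

    ∭_E (30z sqrt(x^2 + y^2)) dV = ∫_{0}^{2π} ∫_{0}^{4} ∫_{-5}^{5} (30r z) · r dz dr dθ.

Inner (z): 0.
Middle (r from 0 to 4): 0.
Outer (θ): 0.

Therefore the triple integral equals 0.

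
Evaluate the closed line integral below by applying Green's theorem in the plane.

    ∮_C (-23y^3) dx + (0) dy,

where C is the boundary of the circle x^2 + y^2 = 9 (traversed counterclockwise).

Green's theorem converts the closed line integral into a double integral over the enclosed region D:

    ∮_C P dx + Q dy = ∬_D (∂Q/∂x - ∂P/∂y) dA.

Here P = -23y^3, Q = 0, so

    ∂Q/∂x = 0,    ∂P/∂y = -69y^2,
    ∂Q/∂x - ∂P/∂y = 69y^2.

D is the region x^2 + y^2 ≤ 9. Evaluating the double integral:

In polar coordinates (x = r cos θ, y = r sin θ, dA = r dr dθ) the integrand becomes 69r^2sin(θ)^2, so

    ∬_D (69y^2) dA = ∫_0^{2π} ∫_0^{3} (69r^2sin(θ)^2) · r dr dθ.

Inner (r from 0 to 3): 5589sin(θ)^2/4.
Outer (θ from 0 to 2π): 5589π/4.

Therefore ∮_C P dx + Q dy = 5589π/4.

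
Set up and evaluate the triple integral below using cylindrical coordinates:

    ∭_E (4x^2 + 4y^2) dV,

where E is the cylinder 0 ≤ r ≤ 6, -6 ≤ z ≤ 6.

In cylindrical coordinates, x = r cos(θ), y = r sin(θ), z = z, and dV = r dr dθ dz.

The integrand becomes 4r^2, so

    ∭_E (4x^2 + 4y^2) dV = ∫_{0}^{2π} ∫_{0}^{6} ∫_{-6}^{6} (4r^2) · r dz dr dθ.

Inner (z): 48r^3.
Middle (r from 0 to 6): 15552.
Outer (θ): 31104π.

Therefore the triple integral equals 31104π.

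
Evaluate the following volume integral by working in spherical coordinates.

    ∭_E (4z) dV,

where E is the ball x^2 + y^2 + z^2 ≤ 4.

In spherical coordinates, x = ρ sin(φ) cos(θ), y = ρ sin(φ) sin(θ), z = ρ cos(φ), and dV = ρ^2 sin(φ) dρ dφ dθ.

The integrand becomes 4ρ cos(φ), so

    ∭_E (4z) dV = ∫_{0}^{2π} ∫_{0}^{π} ∫_{0}^{2} (4ρ cos(φ)) · ρ^2 sin(φ) dρ dφ dθ.

Inner (ρ): 8sin(2φ).
Middle (φ): 0.
Outer (θ): 0.

Therefore the triple integral equals 0.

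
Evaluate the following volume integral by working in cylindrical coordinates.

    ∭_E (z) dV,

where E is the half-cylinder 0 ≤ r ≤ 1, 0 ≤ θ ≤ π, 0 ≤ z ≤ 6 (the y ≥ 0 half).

In cylindrical coordinates, x = r cos(θ), y = r sin(θ), z = z, and dV = r dr dθ dz.

The integrand becomes z, so

    ∭_E (z) dV = ∫_{0}^{π} ∫_{0}^{1} ∫_{0}^{6} (z) · r dz dr dθ.

Inner (z): 18r.
Middle (r from 0 to 1): 9.
Outer (θ): 9π.

Therefore the triple integral equals 9π.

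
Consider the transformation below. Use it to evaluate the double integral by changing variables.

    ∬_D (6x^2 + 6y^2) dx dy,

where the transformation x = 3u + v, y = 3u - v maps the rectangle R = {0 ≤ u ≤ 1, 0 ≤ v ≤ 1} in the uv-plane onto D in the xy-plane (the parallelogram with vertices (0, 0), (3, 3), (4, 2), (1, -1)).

Compute the Jacobian determinant of (x, y) with respect to (u, v):

    ∂(x,y)/∂(u,v) = | 3  1 | = (3)(-1) - (1)(3) = -6.
                   | 3  -1 |

Its absolute value is |J| = 6 (the area scaling factor).

Substituting x = 3u + v, y = 3u - v into the integrand,

    6x^2 + 6y^2 → 108u^2 + 12v^2,

so the integral becomes

    ∬_R (108u^2 + 12v^2) · |J| du dv = ∫_0^1 ∫_0^1 (648u^2 + 72v^2) dv du.

Inner (v): 648u^2 + 24.
Outer (u): 240.

Therefore ∬_D (6x^2 + 6y^2) dx dy = 240.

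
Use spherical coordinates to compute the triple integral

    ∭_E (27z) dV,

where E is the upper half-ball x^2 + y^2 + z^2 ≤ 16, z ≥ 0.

In spherical coordinates, x = ρ sin(φ) cos(θ), y = ρ sin(φ) sin(θ), z = ρ cos(φ), and dV = ρ^2 sin(φ) dρ dφ dθ.

The integrand becomes 27ρ cos(φ), so

    ∭_E (27z) dV = ∫_{0}^{2π} ∫_{0}^{π/2} ∫_{0}^{4} (27ρ cos(φ)) · ρ^2 sin(φ) dρ dφ dθ.

Inner (ρ): 864sin(2φ).
Middle (φ): 864.
Outer (θ): 1728π.

Therefore the triple integral equals 1728π.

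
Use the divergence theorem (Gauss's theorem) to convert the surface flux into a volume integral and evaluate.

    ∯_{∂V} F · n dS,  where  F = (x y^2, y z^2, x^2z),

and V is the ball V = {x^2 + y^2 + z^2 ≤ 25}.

By the divergence theorem,

    ∯_{∂V} F · n dS = ∭_V (∇ · F) dV.

Compute the divergence:
    ∇ · F = ∂F_x/∂x + ∂F_y/∂y + ∂F_z/∂z = y^2 + z^2 + x^2 = x^2 + y^2 + z^2.

In spherical coordinates, x = ρ sin(φ) cos(θ), y = ρ sin(φ) sin(θ), z = ρ cos(φ), dV = ρ^2 sin(φ) dρ dφ dθ, with 0 ≤ ρ ≤ 5, 0 ≤ φ ≤ π, 0 ≤ θ ≤ 2π.

The integrand, after substitution and multiplying by the volume element, becomes (ρ^2) · ρ^2 sin(φ), so

    ∭_V (∇·F) dV = ∫_0^{2π} ∫_0^{π} ∫_0^{5} (ρ^2) · ρ^2 sin(φ) dρ dφ dθ.

Inner (ρ from 0 to 5): 625sin(φ).
Middle (φ from 0 to π): 1250.
Outer (θ from 0 to 2π): 2500π.

Therefore ∯_{∂V} F · n dS = 2500π.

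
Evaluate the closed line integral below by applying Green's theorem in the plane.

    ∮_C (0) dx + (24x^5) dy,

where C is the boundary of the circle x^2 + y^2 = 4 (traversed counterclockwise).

Green's theorem converts the closed line integral into a double integral over the enclosed region D:

    ∮_C P dx + Q dy = ∬_D (∂Q/∂x - ∂P/∂y) dA.

Here P = 0, Q = 24x^5, so

    ∂Q/∂x = 120x^4,    ∂P/∂y = 0,
    ∂Q/∂x - ∂P/∂y = 120x^4.

D is the region x^2 + y^2 ≤ 4. Evaluating the double integral:

In polar coordinates (x = r cos θ, y = r sin θ, dA = r dr dθ) the integrand becomes 120r^4cos(θ)^4, so

    ∬_D (120x^4) dA = ∫_0^{2π} ∫_0^{2} (120r^4cos(θ)^4) · r dr dθ.

Inner (r from 0 to 2): 1280cos(θ)^4.
Outer (θ from 0 to 2π): 960π.

Therefore ∮_C P dx + Q dy = 960π.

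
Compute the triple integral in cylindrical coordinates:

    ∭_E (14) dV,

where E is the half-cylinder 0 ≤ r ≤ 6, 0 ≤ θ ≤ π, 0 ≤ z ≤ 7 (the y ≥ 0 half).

In cylindrical coordinates, x = r cos(θ), y = r sin(θ), z = z, and dV = r dr dθ dz.

The integrand becomes 14, so

    ∭_E (14) dV = ∫_{0}^{π} ∫_{0}^{6} ∫_{0}^{7} (14) · r dz dr dθ.

Inner (z): 98r.
Middle (r from 0 to 6): 1764.
Outer (θ): 1764π.

Therefore the triple integral equals 1764π.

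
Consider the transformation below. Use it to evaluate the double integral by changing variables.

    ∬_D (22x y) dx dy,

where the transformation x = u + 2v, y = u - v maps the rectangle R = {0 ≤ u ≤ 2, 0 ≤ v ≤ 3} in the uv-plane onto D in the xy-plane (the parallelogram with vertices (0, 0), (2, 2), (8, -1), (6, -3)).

Compute the Jacobian determinant of (x, y) with respect to (u, v):

    ∂(x,y)/∂(u,v) = | 1  2 | = (1)(-1) - (2)(1) = -3.
                   | 1  -1 |

Its absolute value is |J| = 3 (the area scaling factor).

Substituting x = u + 2v, y = u - v into the integrand,

    22x y → 22u^2 + 22u v - 44v^2,

so the integral becomes

    ∬_R (22u^2 + 22u v - 44v^2) · |J| du dv = ∫_0^2 ∫_0^3 (66u^2 + 66u v - 132v^2) dv du.

Inner (v): 198u^2 + 297u - 1188.
Outer (u): -1254.

Therefore ∬_D (22x y) dx dy = -1254.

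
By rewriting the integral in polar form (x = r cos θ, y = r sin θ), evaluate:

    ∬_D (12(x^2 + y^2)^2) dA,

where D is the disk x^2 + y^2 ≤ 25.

The region D is 0 ≤ r ≤ 5, 0 ≤ θ ≤ 2π in polar coordinates, where x = r cos(θ), y = r sin(θ), and dA = r dr dθ.

Under the substitution, the integrand becomes 12r^4, so

    ∬_D (12(x^2 + y^2)^2) dA = ∫_{0}^{2π} ∫_{0}^{5} (12r^4) · r dr dθ.

Inner integral (in r): ∫_{0}^{5} (12r^4) · r dr = 31250.

Outer integral (in θ): ∫_{0}^{2π} (31250) dθ = 62500π.

Therefore ∬_D (12(x^2 + y^2)^2) dA = 62500π.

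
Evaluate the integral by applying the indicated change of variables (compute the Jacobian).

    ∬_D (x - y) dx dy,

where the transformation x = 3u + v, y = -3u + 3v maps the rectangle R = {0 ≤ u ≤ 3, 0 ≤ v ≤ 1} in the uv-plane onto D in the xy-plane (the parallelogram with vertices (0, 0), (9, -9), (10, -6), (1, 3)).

Compute the Jacobian determinant of (x, y) with respect to (u, v):

    ∂(x,y)/∂(u,v) = | 3  1 | = (3)(3) - (1)(-3) = 12.
                   | -3  3 |

Its absolute value is |J| = 12 (the area scaling factor).

Substituting x = 3u + v, y = -3u + 3v into the integrand,

    x - y → 6u - 2v,

so the integral becomes

    ∬_R (6u - 2v) · |J| du dv = ∫_0^3 ∫_0^1 (72u - 24v) dv du.

Inner (v): 72u - 12.
Outer (u): 288.

Therefore ∬_D (x - y) dx dy = 288.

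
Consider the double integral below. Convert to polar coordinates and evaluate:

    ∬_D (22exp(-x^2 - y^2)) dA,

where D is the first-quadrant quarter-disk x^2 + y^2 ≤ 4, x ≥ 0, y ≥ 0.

The region D is 0 ≤ r ≤ 2, 0 ≤ θ ≤ π/2 in polar coordinates, where x = r cos(θ), y = r sin(θ), and dA = r dr dθ.

Under the substitution, the integrand becomes 22exp(-r^2), so

    ∬_D (22exp(-x^2 - y^2)) dA = ∫_{0}^{π/2} ∫_{0}^{2} (22exp(-r^2)) · r dr dθ.

Inner integral (in r): ∫_{0}^{2} (22exp(-r^2)) · r dr = 11 - 11exp(-4).

Outer integral (in θ): ∫_{0}^{π/2} (11 - 11exp(-4)) dθ = -11π (1 - exp(4))exp(-4)/2.

Therefore ∬_D (22exp(-x^2 - y^2)) dA = -11π (1 - exp(4))exp(-4)/2.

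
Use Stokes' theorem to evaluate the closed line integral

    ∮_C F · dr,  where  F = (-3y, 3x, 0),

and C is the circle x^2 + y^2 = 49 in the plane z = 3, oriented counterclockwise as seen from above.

Let S be the flat disk x^2 + y^2 ≤ 49 in the plane z = 3, with upward unit normal n̂ = ẑ. By Stokes' theorem,

    ∮_C F · dr = ∬_S (∇ × F) · n̂ dS = ∬_D (curl F)_z dA,

where D is the disk x^2 + y^2 ≤ 49.

Compute the curl of F = (-3y, 3x, 0):
    (∇ × F)_x = ∂F_z/∂y - ∂F_y/∂z = 0,
    (∇ × F)_y = ∂F_x/∂z - ∂F_z/∂x = 0,
    (∇ × F)_z = ∂F_y/∂x - ∂F_x/∂y = 6.

On z = 3, (curl F)_z = 6.

Convert to polar (x = r cos θ, y = r sin θ, dA = r dr dθ); the integrand becomes 6, so

    ∬_D (curl F)_z dA = ∫_0^{2π} ∫_0^{7} (6) · r dr dθ.

Inner (r from 0 to 7): 147.
Outer (θ from 0 to 2π): 294π.

Therefore ∮_C F · dr = 294π.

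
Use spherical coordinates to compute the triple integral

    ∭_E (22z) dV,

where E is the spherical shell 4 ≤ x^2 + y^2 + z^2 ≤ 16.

In spherical coordinates, x = ρ sin(φ) cos(θ), y = ρ sin(φ) sin(θ), z = ρ cos(φ), and dV = ρ^2 sin(φ) dρ dφ dθ.

The integrand becomes 22ρ cos(φ), so

    ∭_E (22z) dV = ∫_{0}^{2π} ∫_{0}^{π} ∫_{2}^{4} (22ρ cos(φ)) · ρ^2 sin(φ) dρ dφ dθ.

Inner (ρ): 660sin(2φ).
Middle (φ): 0.
Outer (θ): 0.

Therefore the triple integral equals 0.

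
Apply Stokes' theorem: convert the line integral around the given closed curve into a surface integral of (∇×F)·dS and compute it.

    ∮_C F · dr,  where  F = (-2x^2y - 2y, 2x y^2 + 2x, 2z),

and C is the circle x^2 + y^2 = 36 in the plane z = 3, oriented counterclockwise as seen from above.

Let S be the flat disk x^2 + y^2 ≤ 36 in the plane z = 3, with upward unit normal n̂ = ẑ. By Stokes' theorem,

    ∮_C F · dr = ∬_S (∇ × F) · n̂ dS = ∬_D (curl F)_z dA,

where D is the disk x^2 + y^2 ≤ 36.

Compute the curl of F = (-2x^2y - 2y, 2x y^2 + 2x, 2z):
    (∇ × F)_x = ∂F_z/∂y - ∂F_y/∂z = 0,
    (∇ × F)_y = ∂F_x/∂z - ∂F_z/∂x = 0,
    (∇ × F)_z = ∂F_y/∂x - ∂F_x/∂y = 2x^2 + 2y^2 + 4.

On z = 3, (curl F)_z = 2x^2 + 2y^2 + 4.

Convert to polar (x = r cos θ, y = r sin θ, dA = r dr dθ); the integrand becomes 2r^2 + 4, so

    ∬_D (curl F)_z dA = ∫_0^{2π} ∫_0^{6} (2r^2 + 4) · r dr dθ.

Inner (r from 0 to 6): 720.
Outer (θ from 0 to 2π): 1440π.

Therefore ∮_C F · dr = 1440π.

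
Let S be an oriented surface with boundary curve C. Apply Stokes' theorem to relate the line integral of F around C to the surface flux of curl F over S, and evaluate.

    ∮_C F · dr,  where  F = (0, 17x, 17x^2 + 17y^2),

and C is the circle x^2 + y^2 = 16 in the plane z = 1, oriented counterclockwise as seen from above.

Let S be the flat disk x^2 + y^2 ≤ 16 in the plane z = 1, with upward unit normal n̂ = ẑ. By Stokes' theorem,

    ∮_C F · dr = ∬_S (∇ × F) · n̂ dS = ∬_D (curl F)_z dA,

where D is the disk x^2 + y^2 ≤ 16.

Compute the curl of F = (0, 17x, 17x^2 + 17y^2):
    (∇ × F)_x = ∂F_z/∂y - ∂F_y/∂z = 34y,
    (∇ × F)_y = ∂F_x/∂z - ∂F_z/∂x = -34x,
    (∇ × F)_z = ∂F_y/∂x - ∂F_x/∂y = 17.

On z = 1, (curl F)_z = 17.

Convert to polar (x = r cos θ, y = r sin θ, dA = r dr dθ); the integrand becomes 17, so

    ∬_D (curl F)_z dA = ∫_0^{2π} ∫_0^{4} (17) · r dr dθ.

Inner (r from 0 to 4): 136.
Outer (θ from 0 to 2π): 272π.

Therefore ∮_C F · dr = 272π.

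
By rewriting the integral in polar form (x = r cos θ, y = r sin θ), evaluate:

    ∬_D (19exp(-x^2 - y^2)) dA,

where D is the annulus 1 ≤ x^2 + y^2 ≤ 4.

The region D is 1 ≤ r ≤ 2, 0 ≤ θ ≤ 2π in polar coordinates, where x = r cos(θ), y = r sin(θ), and dA = r dr dθ.

Under the substitution, the integrand becomes 19exp(-r^2), so

    ∬_D (19exp(-x^2 - y^2)) dA = ∫_{0}^{2π} ∫_{1}^{2} (19exp(-r^2)) · r dr dθ.

Inner integral (in r): ∫_{1}^{2} (19exp(-r^2)) · r dr = -(19 - 19exp(3))exp(-4)/2.

Outer integral (in θ): ∫_{0}^{2π} (-(19 - 19exp(3))exp(-4)/2) dθ = -19π (1 - exp(3))exp(-4).

Therefore ∬_D (19exp(-x^2 - y^2)) dA = -19π (1 - exp(3))exp(-4).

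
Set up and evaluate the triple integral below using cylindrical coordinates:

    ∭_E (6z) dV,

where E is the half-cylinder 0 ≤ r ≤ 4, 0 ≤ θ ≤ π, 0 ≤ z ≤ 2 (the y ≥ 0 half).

In cylindrical coordinates, x = r cos(θ), y = r sin(θ), z = z, and dV = r dr dθ dz.

The integrand becomes 6z, so

    ∭_E (6z) dV = ∫_{0}^{π} ∫_{0}^{4} ∫_{0}^{2} (6z) · r dz dr dθ.

Inner (z): 12r.
Middle (r from 0 to 4): 96.
Outer (θ): 96π.

Therefore the triple integral equals 96π.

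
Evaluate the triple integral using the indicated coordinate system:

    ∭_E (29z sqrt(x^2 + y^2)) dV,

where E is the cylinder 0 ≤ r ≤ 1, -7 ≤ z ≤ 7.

In cylindrical coordinates, x = r cos(θ), y = r sin(θ), z = z, and dV = r dr dθ dz.

The integrand becomes 29r z, so

    ∭_E (29z sqrt(x^2 + y^2)) dV = ∫_{0}^{2π} ∫_{0}^{1} ∫_{-7}^{7} (29r z) · r dz dr dθ.

Inner (z): 0.
Middle (r from 0 to 1): 0.
Outer (θ): 0.

Therefore the triple integral equals 0.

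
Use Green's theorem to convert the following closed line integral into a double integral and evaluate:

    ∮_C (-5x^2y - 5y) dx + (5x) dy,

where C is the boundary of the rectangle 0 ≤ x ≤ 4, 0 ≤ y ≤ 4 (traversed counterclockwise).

Green's theorem converts the closed line integral into a double integral over the enclosed region D:

    ∮_C P dx + Q dy = ∬_D (∂Q/∂x - ∂P/∂y) dA.

Here P = -5x^2y - 5y, Q = 5x, so

    ∂Q/∂x = 5,    ∂P/∂y = -5x^2 - 5,
    ∂Q/∂x - ∂P/∂y = 5x^2 + 10.

D is the region 0 ≤ x ≤ 4, 0 ≤ y ≤ 4. Evaluating the double integral:

    ∬_D (5x^2 + 10) dA = ∫_0^{4} ∫_0^{4} (5x^2 + 10) dy dx.

Inner (y from 0 to 4): 20x^2 + 40.
Outer (x from 0 to 4): 1760/3.

Therefore ∮_C P dx + Q dy = 1760/3.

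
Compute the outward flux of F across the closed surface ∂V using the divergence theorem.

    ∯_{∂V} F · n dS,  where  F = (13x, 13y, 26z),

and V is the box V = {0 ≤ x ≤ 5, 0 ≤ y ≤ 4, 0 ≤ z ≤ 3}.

By the divergence theorem,

    ∯_{∂V} F · n dS = ∭_V (∇ · F) dV.

Compute the divergence:
    ∇ · F = ∂F_x/∂x + ∂F_y/∂y + ∂F_z/∂z = 13 + 13 + 26 = 52.

V is a rectangular box, so dV = dx dy dz with 0 ≤ x ≤ 5, 0 ≤ y ≤ 4, 0 ≤ z ≤ 3.

Integrate (52) over V as an iterated integral:

    ∭_V (∇·F) dV = ∫_0^{5} ∫_0^{4} ∫_0^{3} (52) dz dy dx.

Inner (z from 0 to 3): 156.
Middle (y from 0 to 4): 624.
Outer (x from 0 to 5): 3120.

Therefore ∯_{∂V} F · n dS = 3120.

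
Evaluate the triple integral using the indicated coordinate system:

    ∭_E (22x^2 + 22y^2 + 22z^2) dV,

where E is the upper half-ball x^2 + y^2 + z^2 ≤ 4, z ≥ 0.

In spherical coordinates, x = ρ sin(φ) cos(θ), y = ρ sin(φ) sin(θ), z = ρ cos(φ), and dV = ρ^2 sin(φ) dρ dφ dθ.

The integrand becomes 22ρ^2, so

    ∭_E (22x^2 + 22y^2 + 22z^2) dV = ∫_{0}^{2π} ∫_{0}^{π/2} ∫_{0}^{2} (22ρ^2) · ρ^2 sin(φ) dρ dφ dθ.

Inner (ρ): 704sin(φ)/5.
Middle (φ): 704/5.
Outer (θ): 1408π/5.

Therefore the triple integral equals 1408π/5.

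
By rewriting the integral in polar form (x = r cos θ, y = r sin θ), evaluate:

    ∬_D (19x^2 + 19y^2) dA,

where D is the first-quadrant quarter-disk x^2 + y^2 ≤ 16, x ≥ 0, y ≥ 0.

The region D is 0 ≤ r ≤ 4, 0 ≤ θ ≤ π/2 in polar coordinates, where x = r cos(θ), y = r sin(θ), and dA = r dr dθ.

Under the substitution, the integrand becomes 19r^2, so

    ∬_D (19x^2 + 19y^2) dA = ∫_{0}^{π/2} ∫_{0}^{4} (19r^2) · r dr dθ.

Inner integral (in r): ∫_{0}^{4} (19r^2) · r dr = 1216.

Outer integral (in θ): ∫_{0}^{π/2} (1216) dθ = 608π.

Therefore ∬_D (19x^2 + 19y^2) dA = 608π.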